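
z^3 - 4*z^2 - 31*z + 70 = (z - 7)*(z - 2)*(z + 5)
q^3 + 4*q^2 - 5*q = q*(q - 1)*(q + 5)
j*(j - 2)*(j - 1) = j^3 - 3*j^2 + 2*j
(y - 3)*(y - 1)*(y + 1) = y^3 - 3*y^2 - y + 3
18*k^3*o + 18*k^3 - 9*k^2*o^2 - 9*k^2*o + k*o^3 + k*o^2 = (-6*k + o)*(-3*k + o)*(k*o + k)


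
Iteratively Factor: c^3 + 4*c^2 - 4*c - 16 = (c + 4)*(c^2 - 4) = (c + 2)*(c + 4)*(c - 2)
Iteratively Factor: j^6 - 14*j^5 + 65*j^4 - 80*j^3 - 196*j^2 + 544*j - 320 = (j - 4)*(j^5 - 10*j^4 + 25*j^3 + 20*j^2 - 116*j + 80) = (j - 5)*(j - 4)*(j^4 - 5*j^3 + 20*j - 16) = (j - 5)*(j - 4)^2*(j^3 - j^2 - 4*j + 4) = (j - 5)*(j - 4)^2*(j + 2)*(j^2 - 3*j + 2) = (j - 5)*(j - 4)^2*(j - 2)*(j + 2)*(j - 1)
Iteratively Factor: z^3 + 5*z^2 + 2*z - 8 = (z + 4)*(z^2 + z - 2) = (z + 2)*(z + 4)*(z - 1)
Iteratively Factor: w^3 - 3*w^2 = (w)*(w^2 - 3*w) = w*(w - 3)*(w)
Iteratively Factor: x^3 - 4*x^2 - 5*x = (x + 1)*(x^2 - 5*x) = x*(x + 1)*(x - 5)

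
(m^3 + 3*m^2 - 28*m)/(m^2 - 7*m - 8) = m*(-m^2 - 3*m + 28)/(-m^2 + 7*m + 8)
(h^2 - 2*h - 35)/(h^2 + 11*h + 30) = (h - 7)/(h + 6)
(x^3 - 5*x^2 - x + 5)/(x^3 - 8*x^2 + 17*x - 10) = (x + 1)/(x - 2)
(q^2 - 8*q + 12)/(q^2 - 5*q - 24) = (-q^2 + 8*q - 12)/(-q^2 + 5*q + 24)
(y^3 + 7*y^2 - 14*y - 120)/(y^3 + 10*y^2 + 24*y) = (y^2 + y - 20)/(y*(y + 4))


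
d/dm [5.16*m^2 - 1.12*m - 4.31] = 10.32*m - 1.12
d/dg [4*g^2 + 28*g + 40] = 8*g + 28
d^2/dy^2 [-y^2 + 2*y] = -2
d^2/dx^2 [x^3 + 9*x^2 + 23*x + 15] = 6*x + 18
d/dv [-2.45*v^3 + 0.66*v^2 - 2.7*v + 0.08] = -7.35*v^2 + 1.32*v - 2.7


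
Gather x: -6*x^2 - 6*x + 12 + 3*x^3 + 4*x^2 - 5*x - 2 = 3*x^3 - 2*x^2 - 11*x + 10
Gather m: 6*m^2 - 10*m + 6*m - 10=6*m^2 - 4*m - 10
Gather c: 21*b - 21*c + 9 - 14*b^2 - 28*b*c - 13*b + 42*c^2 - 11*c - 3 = -14*b^2 + 8*b + 42*c^2 + c*(-28*b - 32) + 6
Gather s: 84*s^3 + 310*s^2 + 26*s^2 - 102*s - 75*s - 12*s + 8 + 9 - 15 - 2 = 84*s^3 + 336*s^2 - 189*s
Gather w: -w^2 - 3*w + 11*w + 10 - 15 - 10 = -w^2 + 8*w - 15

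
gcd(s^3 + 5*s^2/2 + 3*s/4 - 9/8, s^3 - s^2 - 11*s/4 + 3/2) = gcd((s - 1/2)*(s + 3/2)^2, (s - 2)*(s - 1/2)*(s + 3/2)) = s^2 + s - 3/4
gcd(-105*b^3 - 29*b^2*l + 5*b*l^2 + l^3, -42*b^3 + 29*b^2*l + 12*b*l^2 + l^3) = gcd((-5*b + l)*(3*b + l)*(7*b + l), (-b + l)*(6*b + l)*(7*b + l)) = 7*b + l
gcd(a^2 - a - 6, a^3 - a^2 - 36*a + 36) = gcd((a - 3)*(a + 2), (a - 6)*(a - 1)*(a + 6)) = 1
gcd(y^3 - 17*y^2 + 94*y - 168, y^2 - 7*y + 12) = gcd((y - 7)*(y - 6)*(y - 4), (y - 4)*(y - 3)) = y - 4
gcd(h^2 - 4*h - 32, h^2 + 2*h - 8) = h + 4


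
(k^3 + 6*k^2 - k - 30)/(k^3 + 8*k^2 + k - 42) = (k + 5)/(k + 7)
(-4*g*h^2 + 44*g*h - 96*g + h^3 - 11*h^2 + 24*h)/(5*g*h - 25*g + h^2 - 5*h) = (-4*g*h^2 + 44*g*h - 96*g + h^3 - 11*h^2 + 24*h)/(5*g*h - 25*g + h^2 - 5*h)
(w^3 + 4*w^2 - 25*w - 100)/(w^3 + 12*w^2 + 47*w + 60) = (w - 5)/(w + 3)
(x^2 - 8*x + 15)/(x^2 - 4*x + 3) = (x - 5)/(x - 1)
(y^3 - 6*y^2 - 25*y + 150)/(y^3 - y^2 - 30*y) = (y - 5)/y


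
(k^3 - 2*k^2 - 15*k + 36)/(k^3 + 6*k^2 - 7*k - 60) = (k - 3)/(k + 5)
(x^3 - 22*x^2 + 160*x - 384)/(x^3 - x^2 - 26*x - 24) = (x^2 - 16*x + 64)/(x^2 + 5*x + 4)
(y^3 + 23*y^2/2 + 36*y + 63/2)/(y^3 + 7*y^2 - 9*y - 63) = (y + 3/2)/(y - 3)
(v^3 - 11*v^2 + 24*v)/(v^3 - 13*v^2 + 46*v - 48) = v/(v - 2)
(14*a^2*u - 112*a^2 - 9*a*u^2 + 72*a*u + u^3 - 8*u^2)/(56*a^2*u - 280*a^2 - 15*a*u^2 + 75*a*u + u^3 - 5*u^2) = (-2*a*u + 16*a + u^2 - 8*u)/(-8*a*u + 40*a + u^2 - 5*u)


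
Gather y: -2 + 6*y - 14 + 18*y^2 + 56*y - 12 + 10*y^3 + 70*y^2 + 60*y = 10*y^3 + 88*y^2 + 122*y - 28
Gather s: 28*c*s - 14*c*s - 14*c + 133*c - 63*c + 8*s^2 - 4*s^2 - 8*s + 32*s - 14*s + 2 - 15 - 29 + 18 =56*c + 4*s^2 + s*(14*c + 10) - 24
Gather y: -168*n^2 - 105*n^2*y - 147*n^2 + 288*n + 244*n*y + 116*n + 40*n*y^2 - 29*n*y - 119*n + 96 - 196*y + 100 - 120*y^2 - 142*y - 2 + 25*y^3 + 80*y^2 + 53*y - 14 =-315*n^2 + 285*n + 25*y^3 + y^2*(40*n - 40) + y*(-105*n^2 + 215*n - 285) + 180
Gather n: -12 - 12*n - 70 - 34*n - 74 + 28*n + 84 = -18*n - 72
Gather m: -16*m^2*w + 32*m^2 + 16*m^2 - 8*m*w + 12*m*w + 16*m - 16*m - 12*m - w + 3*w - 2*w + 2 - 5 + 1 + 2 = m^2*(48 - 16*w) + m*(4*w - 12)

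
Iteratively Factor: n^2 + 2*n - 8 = (n - 2)*(n + 4)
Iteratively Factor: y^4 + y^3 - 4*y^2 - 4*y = (y + 2)*(y^3 - y^2 - 2*y) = (y - 2)*(y + 2)*(y^2 + y) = y*(y - 2)*(y + 2)*(y + 1)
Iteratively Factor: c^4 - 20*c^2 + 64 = (c - 2)*(c^3 + 2*c^2 - 16*c - 32) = (c - 4)*(c - 2)*(c^2 + 6*c + 8) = (c - 4)*(c - 2)*(c + 4)*(c + 2)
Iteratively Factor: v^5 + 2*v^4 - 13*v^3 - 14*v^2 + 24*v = (v + 4)*(v^4 - 2*v^3 - 5*v^2 + 6*v) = v*(v + 4)*(v^3 - 2*v^2 - 5*v + 6) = v*(v - 3)*(v + 4)*(v^2 + v - 2) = v*(v - 3)*(v - 1)*(v + 4)*(v + 2)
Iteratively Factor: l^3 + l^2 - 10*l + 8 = (l - 1)*(l^2 + 2*l - 8) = (l - 1)*(l + 4)*(l - 2)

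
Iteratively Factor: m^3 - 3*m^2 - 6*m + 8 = (m - 4)*(m^2 + m - 2) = (m - 4)*(m - 1)*(m + 2)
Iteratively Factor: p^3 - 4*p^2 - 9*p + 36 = (p - 4)*(p^2 - 9) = (p - 4)*(p + 3)*(p - 3)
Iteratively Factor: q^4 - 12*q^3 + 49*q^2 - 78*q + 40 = (q - 4)*(q^3 - 8*q^2 + 17*q - 10) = (q - 4)*(q - 2)*(q^2 - 6*q + 5) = (q - 4)*(q - 2)*(q - 1)*(q - 5)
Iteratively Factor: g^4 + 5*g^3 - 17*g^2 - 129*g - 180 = (g + 3)*(g^3 + 2*g^2 - 23*g - 60) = (g + 3)*(g + 4)*(g^2 - 2*g - 15) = (g - 5)*(g + 3)*(g + 4)*(g + 3)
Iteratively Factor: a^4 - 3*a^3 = (a)*(a^3 - 3*a^2) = a^2*(a^2 - 3*a) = a^3*(a - 3)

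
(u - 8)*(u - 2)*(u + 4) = u^3 - 6*u^2 - 24*u + 64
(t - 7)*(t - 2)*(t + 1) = t^3 - 8*t^2 + 5*t + 14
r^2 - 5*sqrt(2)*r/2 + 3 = (r - 3*sqrt(2)/2)*(r - sqrt(2))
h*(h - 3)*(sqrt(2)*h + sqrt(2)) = sqrt(2)*h^3 - 2*sqrt(2)*h^2 - 3*sqrt(2)*h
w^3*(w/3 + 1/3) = w^4/3 + w^3/3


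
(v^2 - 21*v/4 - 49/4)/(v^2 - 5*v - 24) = (-4*v^2 + 21*v + 49)/(4*(-v^2 + 5*v + 24))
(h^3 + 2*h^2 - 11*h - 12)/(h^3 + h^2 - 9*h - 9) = (h + 4)/(h + 3)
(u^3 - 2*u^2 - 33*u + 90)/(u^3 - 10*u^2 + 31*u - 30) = (u + 6)/(u - 2)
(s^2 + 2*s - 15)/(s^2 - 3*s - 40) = (s - 3)/(s - 8)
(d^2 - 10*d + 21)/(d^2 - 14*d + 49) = (d - 3)/(d - 7)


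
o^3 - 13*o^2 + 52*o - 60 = (o - 6)*(o - 5)*(o - 2)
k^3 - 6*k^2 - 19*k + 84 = (k - 7)*(k - 3)*(k + 4)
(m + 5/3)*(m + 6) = m^2 + 23*m/3 + 10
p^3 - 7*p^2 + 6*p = p*(p - 6)*(p - 1)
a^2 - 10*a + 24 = (a - 6)*(a - 4)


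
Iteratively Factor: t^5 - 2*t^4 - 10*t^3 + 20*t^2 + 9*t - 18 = (t - 3)*(t^4 + t^3 - 7*t^2 - t + 6) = (t - 3)*(t + 3)*(t^3 - 2*t^2 - t + 2) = (t - 3)*(t + 1)*(t + 3)*(t^2 - 3*t + 2) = (t - 3)*(t - 2)*(t + 1)*(t + 3)*(t - 1)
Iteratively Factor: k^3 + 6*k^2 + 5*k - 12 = (k - 1)*(k^2 + 7*k + 12) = (k - 1)*(k + 3)*(k + 4)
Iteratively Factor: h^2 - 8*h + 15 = (h - 3)*(h - 5)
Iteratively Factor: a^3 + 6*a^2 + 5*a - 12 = (a + 3)*(a^2 + 3*a - 4) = (a + 3)*(a + 4)*(a - 1)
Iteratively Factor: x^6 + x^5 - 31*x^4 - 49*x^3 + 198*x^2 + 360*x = (x - 5)*(x^5 + 6*x^4 - x^3 - 54*x^2 - 72*x) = (x - 5)*(x + 3)*(x^4 + 3*x^3 - 10*x^2 - 24*x) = (x - 5)*(x + 3)*(x + 4)*(x^3 - x^2 - 6*x) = x*(x - 5)*(x + 3)*(x + 4)*(x^2 - x - 6) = x*(x - 5)*(x - 3)*(x + 3)*(x + 4)*(x + 2)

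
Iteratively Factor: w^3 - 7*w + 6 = (w - 2)*(w^2 + 2*w - 3) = (w - 2)*(w + 3)*(w - 1)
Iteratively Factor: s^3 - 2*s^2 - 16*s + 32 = (s + 4)*(s^2 - 6*s + 8) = (s - 4)*(s + 4)*(s - 2)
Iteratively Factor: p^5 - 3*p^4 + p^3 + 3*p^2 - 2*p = (p + 1)*(p^4 - 4*p^3 + 5*p^2 - 2*p) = (p - 2)*(p + 1)*(p^3 - 2*p^2 + p) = p*(p - 2)*(p + 1)*(p^2 - 2*p + 1) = p*(p - 2)*(p - 1)*(p + 1)*(p - 1)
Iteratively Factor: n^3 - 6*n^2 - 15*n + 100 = (n - 5)*(n^2 - n - 20) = (n - 5)*(n + 4)*(n - 5)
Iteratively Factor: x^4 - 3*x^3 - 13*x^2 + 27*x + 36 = (x + 3)*(x^3 - 6*x^2 + 5*x + 12) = (x - 4)*(x + 3)*(x^2 - 2*x - 3) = (x - 4)*(x - 3)*(x + 3)*(x + 1)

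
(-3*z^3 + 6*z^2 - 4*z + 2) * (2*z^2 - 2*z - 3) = -6*z^5 + 18*z^4 - 11*z^3 - 6*z^2 + 8*z - 6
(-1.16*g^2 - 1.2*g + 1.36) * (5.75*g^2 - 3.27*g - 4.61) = -6.67*g^4 - 3.1068*g^3 + 17.0916*g^2 + 1.0848*g - 6.2696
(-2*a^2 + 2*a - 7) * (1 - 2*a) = 4*a^3 - 6*a^2 + 16*a - 7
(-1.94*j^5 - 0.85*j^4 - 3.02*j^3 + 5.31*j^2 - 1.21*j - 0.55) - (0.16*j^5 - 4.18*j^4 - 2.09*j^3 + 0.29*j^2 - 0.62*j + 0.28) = -2.1*j^5 + 3.33*j^4 - 0.93*j^3 + 5.02*j^2 - 0.59*j - 0.83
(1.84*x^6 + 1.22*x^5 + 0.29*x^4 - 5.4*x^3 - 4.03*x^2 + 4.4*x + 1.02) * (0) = 0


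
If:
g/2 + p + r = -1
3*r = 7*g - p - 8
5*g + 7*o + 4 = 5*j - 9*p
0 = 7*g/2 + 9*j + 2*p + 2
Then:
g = 4*r/15 + 14/15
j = 4*r/27 - 7/27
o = 1297*r/945 + 437/945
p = -17*r/15 - 22/15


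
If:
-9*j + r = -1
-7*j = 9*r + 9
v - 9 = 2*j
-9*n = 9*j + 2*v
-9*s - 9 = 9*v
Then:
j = 0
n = -2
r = -1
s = -10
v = 9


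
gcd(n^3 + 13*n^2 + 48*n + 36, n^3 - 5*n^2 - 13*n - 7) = n + 1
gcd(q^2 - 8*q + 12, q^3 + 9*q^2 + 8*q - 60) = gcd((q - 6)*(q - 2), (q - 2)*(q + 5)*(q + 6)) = q - 2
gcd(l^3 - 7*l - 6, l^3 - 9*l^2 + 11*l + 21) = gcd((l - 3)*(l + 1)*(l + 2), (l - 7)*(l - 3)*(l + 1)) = l^2 - 2*l - 3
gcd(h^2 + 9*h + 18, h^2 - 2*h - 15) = h + 3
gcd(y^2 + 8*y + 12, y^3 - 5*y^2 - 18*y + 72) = 1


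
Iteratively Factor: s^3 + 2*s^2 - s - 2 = (s + 2)*(s^2 - 1) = (s + 1)*(s + 2)*(s - 1)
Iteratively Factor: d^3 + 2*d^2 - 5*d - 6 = (d + 3)*(d^2 - d - 2) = (d + 1)*(d + 3)*(d - 2)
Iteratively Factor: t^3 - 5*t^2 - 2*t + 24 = (t + 2)*(t^2 - 7*t + 12) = (t - 3)*(t + 2)*(t - 4)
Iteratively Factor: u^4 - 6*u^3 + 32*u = (u - 4)*(u^3 - 2*u^2 - 8*u) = (u - 4)^2*(u^2 + 2*u) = (u - 4)^2*(u + 2)*(u)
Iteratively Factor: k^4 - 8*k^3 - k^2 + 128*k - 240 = (k - 3)*(k^3 - 5*k^2 - 16*k + 80) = (k - 3)*(k + 4)*(k^2 - 9*k + 20) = (k - 4)*(k - 3)*(k + 4)*(k - 5)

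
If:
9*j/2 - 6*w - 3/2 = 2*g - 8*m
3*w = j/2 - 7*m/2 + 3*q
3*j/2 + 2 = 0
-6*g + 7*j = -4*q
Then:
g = 45*w/29 - 293/348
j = -4/3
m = 33*w/29 + 253/348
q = 135*w/58 + 745/696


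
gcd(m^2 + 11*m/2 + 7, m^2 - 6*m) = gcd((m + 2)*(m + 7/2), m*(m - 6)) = 1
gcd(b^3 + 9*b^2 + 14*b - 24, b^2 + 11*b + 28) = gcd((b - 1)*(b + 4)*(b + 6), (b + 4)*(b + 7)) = b + 4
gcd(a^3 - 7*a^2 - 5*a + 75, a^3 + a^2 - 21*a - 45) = a^2 - 2*a - 15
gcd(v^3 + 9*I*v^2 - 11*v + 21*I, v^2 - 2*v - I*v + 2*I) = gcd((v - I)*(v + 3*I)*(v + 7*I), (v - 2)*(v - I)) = v - I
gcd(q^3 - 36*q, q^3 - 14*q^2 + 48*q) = q^2 - 6*q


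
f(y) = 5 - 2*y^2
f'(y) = -4*y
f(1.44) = 0.85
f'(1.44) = -5.76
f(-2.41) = -6.62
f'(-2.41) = 9.64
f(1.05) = 2.80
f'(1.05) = -4.20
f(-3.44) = -18.67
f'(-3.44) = 13.76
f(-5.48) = -55.06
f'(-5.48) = 21.92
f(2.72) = -9.80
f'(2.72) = -10.88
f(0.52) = 4.46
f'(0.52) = -2.08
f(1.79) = -1.41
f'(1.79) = -7.16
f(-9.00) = -157.00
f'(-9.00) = 36.00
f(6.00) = -67.00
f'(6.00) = -24.00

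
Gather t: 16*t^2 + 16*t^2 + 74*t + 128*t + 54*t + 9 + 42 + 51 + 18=32*t^2 + 256*t + 120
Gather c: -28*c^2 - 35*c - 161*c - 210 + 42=-28*c^2 - 196*c - 168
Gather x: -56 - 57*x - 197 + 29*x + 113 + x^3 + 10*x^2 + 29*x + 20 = x^3 + 10*x^2 + x - 120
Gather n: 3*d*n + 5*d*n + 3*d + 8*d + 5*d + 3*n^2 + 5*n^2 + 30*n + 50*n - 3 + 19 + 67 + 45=16*d + 8*n^2 + n*(8*d + 80) + 128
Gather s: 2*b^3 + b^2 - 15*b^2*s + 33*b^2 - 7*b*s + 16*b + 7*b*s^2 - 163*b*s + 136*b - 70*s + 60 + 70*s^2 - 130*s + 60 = 2*b^3 + 34*b^2 + 152*b + s^2*(7*b + 70) + s*(-15*b^2 - 170*b - 200) + 120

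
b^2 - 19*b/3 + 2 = (b - 6)*(b - 1/3)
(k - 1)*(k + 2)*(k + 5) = k^3 + 6*k^2 + 3*k - 10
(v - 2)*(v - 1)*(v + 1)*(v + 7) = v^4 + 5*v^3 - 15*v^2 - 5*v + 14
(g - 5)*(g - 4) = g^2 - 9*g + 20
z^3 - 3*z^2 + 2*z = z*(z - 2)*(z - 1)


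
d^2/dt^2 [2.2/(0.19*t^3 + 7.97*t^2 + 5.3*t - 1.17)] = (-(2.508*t + 35.068)*(0.19*t^3 + 7.97*t^2 + 5.3*t - 1.17) + 2.2*(0.57*t^2 + 15.94*t + 5.3)*(1.14*t^2 + 31.88*t + 10.6))/(0.19*t^3 + 7.97*t^2 + 5.3*t - 1.17)^3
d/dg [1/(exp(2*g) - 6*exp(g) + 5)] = 2*(3 - exp(g))*exp(g)/(exp(2*g) - 6*exp(g) + 5)^2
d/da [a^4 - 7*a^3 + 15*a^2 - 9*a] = 4*a^3 - 21*a^2 + 30*a - 9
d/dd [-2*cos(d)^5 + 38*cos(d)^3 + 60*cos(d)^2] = 2*(5*cos(d)^3 - 57*cos(d) - 60)*sin(d)*cos(d)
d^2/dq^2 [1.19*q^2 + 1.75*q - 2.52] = 2.38000000000000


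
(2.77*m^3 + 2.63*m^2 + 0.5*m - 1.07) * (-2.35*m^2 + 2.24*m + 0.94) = -6.5095*m^5 + 0.0243000000000002*m^4 + 7.32*m^3 + 6.1067*m^2 - 1.9268*m - 1.0058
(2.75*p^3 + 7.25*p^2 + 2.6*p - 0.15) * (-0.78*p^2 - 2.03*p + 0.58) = -2.145*p^5 - 11.2375*p^4 - 15.1505*p^3 - 0.956*p^2 + 1.8125*p - 0.087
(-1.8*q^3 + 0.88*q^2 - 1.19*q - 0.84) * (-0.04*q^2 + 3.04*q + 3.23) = 0.072*q^5 - 5.5072*q^4 - 3.0912*q^3 - 0.7416*q^2 - 6.3973*q - 2.7132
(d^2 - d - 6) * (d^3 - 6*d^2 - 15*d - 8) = d^5 - 7*d^4 - 15*d^3 + 43*d^2 + 98*d + 48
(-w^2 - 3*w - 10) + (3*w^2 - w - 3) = 2*w^2 - 4*w - 13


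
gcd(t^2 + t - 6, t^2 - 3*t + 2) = t - 2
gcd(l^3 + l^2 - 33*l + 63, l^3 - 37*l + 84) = l^2 + 4*l - 21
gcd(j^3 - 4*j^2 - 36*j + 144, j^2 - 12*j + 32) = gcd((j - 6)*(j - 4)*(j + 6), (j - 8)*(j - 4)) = j - 4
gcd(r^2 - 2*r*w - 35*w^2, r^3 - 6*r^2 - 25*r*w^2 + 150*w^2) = r + 5*w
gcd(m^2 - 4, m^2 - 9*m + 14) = m - 2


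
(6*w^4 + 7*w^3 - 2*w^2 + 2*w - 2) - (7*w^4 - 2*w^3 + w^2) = -w^4 + 9*w^3 - 3*w^2 + 2*w - 2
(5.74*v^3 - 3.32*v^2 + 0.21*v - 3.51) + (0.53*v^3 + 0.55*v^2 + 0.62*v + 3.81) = 6.27*v^3 - 2.77*v^2 + 0.83*v + 0.3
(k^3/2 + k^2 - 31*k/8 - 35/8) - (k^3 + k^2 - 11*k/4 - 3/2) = -k^3/2 - 9*k/8 - 23/8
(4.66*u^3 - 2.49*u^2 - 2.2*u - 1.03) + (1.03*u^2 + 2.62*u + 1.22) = 4.66*u^3 - 1.46*u^2 + 0.42*u + 0.19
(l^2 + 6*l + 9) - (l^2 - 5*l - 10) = 11*l + 19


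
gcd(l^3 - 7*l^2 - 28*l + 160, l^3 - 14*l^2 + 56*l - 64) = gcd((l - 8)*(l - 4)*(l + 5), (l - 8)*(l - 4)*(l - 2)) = l^2 - 12*l + 32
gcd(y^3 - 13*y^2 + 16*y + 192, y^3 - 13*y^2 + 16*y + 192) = y^3 - 13*y^2 + 16*y + 192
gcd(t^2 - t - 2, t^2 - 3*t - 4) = t + 1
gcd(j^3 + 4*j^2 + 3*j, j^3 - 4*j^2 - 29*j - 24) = j^2 + 4*j + 3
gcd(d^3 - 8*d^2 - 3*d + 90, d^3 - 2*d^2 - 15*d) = d^2 - 2*d - 15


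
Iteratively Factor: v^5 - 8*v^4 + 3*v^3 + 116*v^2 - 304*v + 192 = (v + 4)*(v^4 - 12*v^3 + 51*v^2 - 88*v + 48) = (v - 3)*(v + 4)*(v^3 - 9*v^2 + 24*v - 16) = (v - 3)*(v - 1)*(v + 4)*(v^2 - 8*v + 16) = (v - 4)*(v - 3)*(v - 1)*(v + 4)*(v - 4)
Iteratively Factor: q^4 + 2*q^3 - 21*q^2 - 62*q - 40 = (q + 2)*(q^3 - 21*q - 20) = (q - 5)*(q + 2)*(q^2 + 5*q + 4) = (q - 5)*(q + 1)*(q + 2)*(q + 4)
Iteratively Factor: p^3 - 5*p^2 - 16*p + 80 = (p + 4)*(p^2 - 9*p + 20) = (p - 5)*(p + 4)*(p - 4)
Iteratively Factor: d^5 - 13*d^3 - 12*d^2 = (d + 3)*(d^4 - 3*d^3 - 4*d^2) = (d + 1)*(d + 3)*(d^3 - 4*d^2) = d*(d + 1)*(d + 3)*(d^2 - 4*d) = d^2*(d + 1)*(d + 3)*(d - 4)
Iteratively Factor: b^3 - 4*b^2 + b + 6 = (b - 2)*(b^2 - 2*b - 3) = (b - 3)*(b - 2)*(b + 1)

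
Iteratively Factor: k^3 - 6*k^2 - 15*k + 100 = (k - 5)*(k^2 - k - 20) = (k - 5)*(k + 4)*(k - 5)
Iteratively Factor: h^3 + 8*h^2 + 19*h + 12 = (h + 4)*(h^2 + 4*h + 3) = (h + 3)*(h + 4)*(h + 1)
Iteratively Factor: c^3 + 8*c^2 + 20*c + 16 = (c + 4)*(c^2 + 4*c + 4) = (c + 2)*(c + 4)*(c + 2)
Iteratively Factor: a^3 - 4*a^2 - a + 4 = (a + 1)*(a^2 - 5*a + 4) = (a - 4)*(a + 1)*(a - 1)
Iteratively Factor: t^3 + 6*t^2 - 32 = (t + 4)*(t^2 + 2*t - 8) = (t + 4)^2*(t - 2)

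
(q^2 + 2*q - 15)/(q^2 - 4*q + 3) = (q + 5)/(q - 1)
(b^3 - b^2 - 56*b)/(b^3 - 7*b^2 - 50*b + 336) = b/(b - 6)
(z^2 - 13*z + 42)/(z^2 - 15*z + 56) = (z - 6)/(z - 8)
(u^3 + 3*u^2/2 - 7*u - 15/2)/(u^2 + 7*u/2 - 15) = (u^2 + 4*u + 3)/(u + 6)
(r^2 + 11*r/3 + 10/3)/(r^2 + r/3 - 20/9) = 3*(r + 2)/(3*r - 4)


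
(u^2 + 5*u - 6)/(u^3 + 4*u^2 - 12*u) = (u - 1)/(u*(u - 2))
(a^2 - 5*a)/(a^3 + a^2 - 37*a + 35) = a/(a^2 + 6*a - 7)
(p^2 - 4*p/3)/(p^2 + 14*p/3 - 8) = p/(p + 6)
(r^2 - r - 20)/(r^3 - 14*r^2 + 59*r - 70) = (r + 4)/(r^2 - 9*r + 14)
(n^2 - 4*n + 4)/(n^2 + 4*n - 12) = (n - 2)/(n + 6)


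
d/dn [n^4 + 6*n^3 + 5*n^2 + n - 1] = 4*n^3 + 18*n^2 + 10*n + 1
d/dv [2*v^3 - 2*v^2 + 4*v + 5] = 6*v^2 - 4*v + 4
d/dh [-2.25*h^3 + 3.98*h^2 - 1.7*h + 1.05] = -6.75*h^2 + 7.96*h - 1.7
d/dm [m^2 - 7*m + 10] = 2*m - 7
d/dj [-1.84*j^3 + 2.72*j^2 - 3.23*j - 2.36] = -5.52*j^2 + 5.44*j - 3.23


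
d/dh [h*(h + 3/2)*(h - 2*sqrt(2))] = 3*h^2 - 4*sqrt(2)*h + 3*h - 3*sqrt(2)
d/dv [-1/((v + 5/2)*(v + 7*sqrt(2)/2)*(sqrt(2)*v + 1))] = 4*(sqrt(2)*(2*v + 5)*(2*v + 7*sqrt(2)) + 2*(2*v + 5)*(sqrt(2)*v + 1) + 2*(2*v + 7*sqrt(2))*(sqrt(2)*v + 1))/((2*v + 5)^2*(2*v + 7*sqrt(2))^2*(sqrt(2)*v + 1)^2)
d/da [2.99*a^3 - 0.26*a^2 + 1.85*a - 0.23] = 8.97*a^2 - 0.52*a + 1.85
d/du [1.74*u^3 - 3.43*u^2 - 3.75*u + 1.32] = 5.22*u^2 - 6.86*u - 3.75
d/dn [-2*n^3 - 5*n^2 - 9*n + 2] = -6*n^2 - 10*n - 9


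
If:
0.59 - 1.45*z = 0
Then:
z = 0.41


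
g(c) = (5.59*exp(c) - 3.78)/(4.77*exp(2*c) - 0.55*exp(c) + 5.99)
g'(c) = (5.59*exp(c) - 3.78)*(-9.54*exp(2*c) + 0.55*exp(c))/(4.77*exp(2*c) - 0.55*exp(c) + 5.99)^2 + 5.59*exp(c)/(4.77*exp(2*c) - 0.55*exp(c) + 5.99) = (-26.6643*exp(2*c) + 36.0612*exp(c) + 31.4051)*exp(c)/(22.7529*exp(4*c) - 5.247*exp(3*c) + 57.4471*exp(2*c) - 6.589*exp(c) + 35.8801)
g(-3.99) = -0.61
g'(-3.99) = 0.02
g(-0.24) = 0.07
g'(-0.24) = 0.47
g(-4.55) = -0.62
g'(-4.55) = 0.01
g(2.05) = 0.14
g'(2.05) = -0.12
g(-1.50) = -0.41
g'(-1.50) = 0.23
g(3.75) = 0.03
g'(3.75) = -0.03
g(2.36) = 0.10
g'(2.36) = -0.10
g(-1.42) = -0.40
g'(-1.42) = 0.25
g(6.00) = 0.00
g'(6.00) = 0.00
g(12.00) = 0.00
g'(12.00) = 0.00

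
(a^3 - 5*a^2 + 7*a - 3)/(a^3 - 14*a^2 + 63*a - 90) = (a^2 - 2*a + 1)/(a^2 - 11*a + 30)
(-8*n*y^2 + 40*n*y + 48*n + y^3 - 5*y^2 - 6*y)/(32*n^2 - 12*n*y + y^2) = (y^2 - 5*y - 6)/(-4*n + y)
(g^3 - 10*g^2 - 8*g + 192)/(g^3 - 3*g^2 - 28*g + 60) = (g^2 - 4*g - 32)/(g^2 + 3*g - 10)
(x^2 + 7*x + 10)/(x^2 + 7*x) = (x^2 + 7*x + 10)/(x*(x + 7))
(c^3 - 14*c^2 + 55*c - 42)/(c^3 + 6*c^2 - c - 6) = (c^2 - 13*c + 42)/(c^2 + 7*c + 6)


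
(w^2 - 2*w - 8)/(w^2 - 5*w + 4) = (w + 2)/(w - 1)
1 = 1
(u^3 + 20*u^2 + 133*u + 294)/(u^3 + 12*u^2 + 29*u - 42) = (u + 7)/(u - 1)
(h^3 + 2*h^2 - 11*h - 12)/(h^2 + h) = h + 1 - 12/h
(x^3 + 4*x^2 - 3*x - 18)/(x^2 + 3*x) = x + 1 - 6/x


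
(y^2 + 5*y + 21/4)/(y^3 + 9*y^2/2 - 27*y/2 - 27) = (y + 7/2)/(y^2 + 3*y - 18)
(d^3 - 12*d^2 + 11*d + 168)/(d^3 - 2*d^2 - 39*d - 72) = (d - 7)/(d + 3)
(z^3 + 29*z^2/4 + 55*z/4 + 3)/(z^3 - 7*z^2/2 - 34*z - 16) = (4*z^2 + 13*z + 3)/(2*(2*z^2 - 15*z - 8))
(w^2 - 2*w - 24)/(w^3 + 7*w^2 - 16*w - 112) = (w - 6)/(w^2 + 3*w - 28)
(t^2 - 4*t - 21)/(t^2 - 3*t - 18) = (t - 7)/(t - 6)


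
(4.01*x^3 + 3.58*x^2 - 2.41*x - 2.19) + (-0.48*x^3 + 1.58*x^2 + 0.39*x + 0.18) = 3.53*x^3 + 5.16*x^2 - 2.02*x - 2.01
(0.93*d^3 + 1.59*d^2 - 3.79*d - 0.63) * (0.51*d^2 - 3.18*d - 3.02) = 0.4743*d^5 - 2.1465*d^4 - 9.7977*d^3 + 6.9291*d^2 + 13.4492*d + 1.9026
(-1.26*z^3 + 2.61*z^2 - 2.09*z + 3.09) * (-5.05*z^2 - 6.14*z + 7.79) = 6.363*z^5 - 5.4441*z^4 - 15.2863*z^3 + 17.56*z^2 - 35.2537*z + 24.0711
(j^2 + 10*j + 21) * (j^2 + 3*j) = j^4 + 13*j^3 + 51*j^2 + 63*j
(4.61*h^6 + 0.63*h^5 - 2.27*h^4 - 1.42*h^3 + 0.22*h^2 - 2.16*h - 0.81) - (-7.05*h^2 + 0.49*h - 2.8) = 4.61*h^6 + 0.63*h^5 - 2.27*h^4 - 1.42*h^3 + 7.27*h^2 - 2.65*h + 1.99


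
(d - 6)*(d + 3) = d^2 - 3*d - 18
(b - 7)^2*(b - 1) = b^3 - 15*b^2 + 63*b - 49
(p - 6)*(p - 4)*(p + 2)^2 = p^4 - 6*p^3 - 12*p^2 + 56*p + 96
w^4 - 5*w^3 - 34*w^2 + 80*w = w*(w - 8)*(w - 2)*(w + 5)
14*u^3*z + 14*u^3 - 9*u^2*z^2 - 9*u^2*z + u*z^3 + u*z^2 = (-7*u + z)*(-2*u + z)*(u*z + u)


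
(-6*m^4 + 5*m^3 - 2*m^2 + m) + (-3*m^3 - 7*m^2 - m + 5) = -6*m^4 + 2*m^3 - 9*m^2 + 5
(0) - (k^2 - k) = -k^2 + k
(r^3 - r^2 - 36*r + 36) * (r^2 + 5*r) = r^5 + 4*r^4 - 41*r^3 - 144*r^2 + 180*r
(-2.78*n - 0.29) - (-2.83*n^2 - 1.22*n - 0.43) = 2.83*n^2 - 1.56*n + 0.14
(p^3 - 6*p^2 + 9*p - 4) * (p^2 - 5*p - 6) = p^5 - 11*p^4 + 33*p^3 - 13*p^2 - 34*p + 24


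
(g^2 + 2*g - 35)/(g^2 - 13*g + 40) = (g + 7)/(g - 8)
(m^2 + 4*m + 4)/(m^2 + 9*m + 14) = (m + 2)/(m + 7)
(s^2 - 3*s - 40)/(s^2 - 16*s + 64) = (s + 5)/(s - 8)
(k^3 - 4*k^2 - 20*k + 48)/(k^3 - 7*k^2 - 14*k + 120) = (k - 2)/(k - 5)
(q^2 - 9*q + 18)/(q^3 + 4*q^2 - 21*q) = (q - 6)/(q*(q + 7))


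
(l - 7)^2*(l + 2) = l^3 - 12*l^2 + 21*l + 98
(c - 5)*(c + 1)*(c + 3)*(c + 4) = c^4 + 3*c^3 - 21*c^2 - 83*c - 60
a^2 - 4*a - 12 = (a - 6)*(a + 2)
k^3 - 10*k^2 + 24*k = k*(k - 6)*(k - 4)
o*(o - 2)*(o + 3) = o^3 + o^2 - 6*o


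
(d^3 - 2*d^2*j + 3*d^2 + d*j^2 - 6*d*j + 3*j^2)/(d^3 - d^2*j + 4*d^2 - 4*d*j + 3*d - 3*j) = (d - j)/(d + 1)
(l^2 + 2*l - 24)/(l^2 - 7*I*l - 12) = (-l^2 - 2*l + 24)/(-l^2 + 7*I*l + 12)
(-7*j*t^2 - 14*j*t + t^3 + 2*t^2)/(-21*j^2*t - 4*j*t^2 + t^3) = (t + 2)/(3*j + t)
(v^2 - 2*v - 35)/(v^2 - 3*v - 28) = (v + 5)/(v + 4)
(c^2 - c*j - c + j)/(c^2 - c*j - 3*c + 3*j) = (c - 1)/(c - 3)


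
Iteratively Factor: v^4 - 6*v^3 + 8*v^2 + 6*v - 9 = (v + 1)*(v^3 - 7*v^2 + 15*v - 9) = (v - 3)*(v + 1)*(v^2 - 4*v + 3) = (v - 3)*(v - 1)*(v + 1)*(v - 3)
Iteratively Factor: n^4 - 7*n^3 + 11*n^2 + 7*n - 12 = (n - 3)*(n^3 - 4*n^2 - n + 4) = (n - 4)*(n - 3)*(n^2 - 1) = (n - 4)*(n - 3)*(n + 1)*(n - 1)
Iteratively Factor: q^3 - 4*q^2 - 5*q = (q)*(q^2 - 4*q - 5) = q*(q + 1)*(q - 5)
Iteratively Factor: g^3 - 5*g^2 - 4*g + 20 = (g - 2)*(g^2 - 3*g - 10) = (g - 5)*(g - 2)*(g + 2)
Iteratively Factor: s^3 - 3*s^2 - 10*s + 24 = (s + 3)*(s^2 - 6*s + 8) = (s - 2)*(s + 3)*(s - 4)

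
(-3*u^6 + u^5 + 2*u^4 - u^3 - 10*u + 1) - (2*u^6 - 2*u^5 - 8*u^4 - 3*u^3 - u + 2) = -5*u^6 + 3*u^5 + 10*u^4 + 2*u^3 - 9*u - 1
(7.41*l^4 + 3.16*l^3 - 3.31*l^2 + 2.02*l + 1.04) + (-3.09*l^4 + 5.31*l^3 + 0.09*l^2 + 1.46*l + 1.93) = 4.32*l^4 + 8.47*l^3 - 3.22*l^2 + 3.48*l + 2.97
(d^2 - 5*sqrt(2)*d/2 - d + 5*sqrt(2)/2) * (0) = 0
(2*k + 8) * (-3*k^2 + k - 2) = -6*k^3 - 22*k^2 + 4*k - 16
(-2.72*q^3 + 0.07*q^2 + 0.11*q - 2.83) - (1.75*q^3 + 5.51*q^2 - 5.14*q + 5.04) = -4.47*q^3 - 5.44*q^2 + 5.25*q - 7.87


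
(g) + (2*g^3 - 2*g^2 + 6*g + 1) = 2*g^3 - 2*g^2 + 7*g + 1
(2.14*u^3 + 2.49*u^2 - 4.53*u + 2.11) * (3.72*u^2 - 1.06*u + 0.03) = 7.9608*u^5 + 6.9944*u^4 - 19.4268*u^3 + 12.7257*u^2 - 2.3725*u + 0.0633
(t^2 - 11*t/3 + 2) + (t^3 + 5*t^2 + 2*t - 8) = t^3 + 6*t^2 - 5*t/3 - 6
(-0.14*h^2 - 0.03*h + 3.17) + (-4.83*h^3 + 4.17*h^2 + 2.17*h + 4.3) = -4.83*h^3 + 4.03*h^2 + 2.14*h + 7.47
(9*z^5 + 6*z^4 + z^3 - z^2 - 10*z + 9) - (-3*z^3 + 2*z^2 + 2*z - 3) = 9*z^5 + 6*z^4 + 4*z^3 - 3*z^2 - 12*z + 12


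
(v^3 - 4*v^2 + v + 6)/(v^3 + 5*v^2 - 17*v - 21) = (v - 2)/(v + 7)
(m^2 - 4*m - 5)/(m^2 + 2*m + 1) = (m - 5)/(m + 1)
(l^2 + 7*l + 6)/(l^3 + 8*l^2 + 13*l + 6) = 1/(l + 1)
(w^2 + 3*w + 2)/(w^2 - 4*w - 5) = (w + 2)/(w - 5)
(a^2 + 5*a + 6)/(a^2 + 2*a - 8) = (a^2 + 5*a + 6)/(a^2 + 2*a - 8)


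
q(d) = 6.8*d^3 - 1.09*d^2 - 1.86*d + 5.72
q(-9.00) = -5023.03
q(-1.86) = -38.35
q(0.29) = 5.25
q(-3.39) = -265.42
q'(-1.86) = 72.77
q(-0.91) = 1.39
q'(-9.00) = 1670.16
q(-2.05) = -53.63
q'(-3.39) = 239.97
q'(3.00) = 175.20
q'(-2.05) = 88.34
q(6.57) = 1874.89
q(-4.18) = -502.19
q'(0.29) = -0.78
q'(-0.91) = 17.02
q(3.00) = 173.93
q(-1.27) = -7.60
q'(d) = 20.4*d^2 - 2.18*d - 1.86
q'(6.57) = 864.38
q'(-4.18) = 363.69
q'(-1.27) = 33.81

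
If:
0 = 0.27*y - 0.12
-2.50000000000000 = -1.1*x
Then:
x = 2.27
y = 0.44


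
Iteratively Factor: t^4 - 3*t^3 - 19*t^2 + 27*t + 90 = (t - 5)*(t^3 + 2*t^2 - 9*t - 18) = (t - 5)*(t - 3)*(t^2 + 5*t + 6) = (t - 5)*(t - 3)*(t + 2)*(t + 3)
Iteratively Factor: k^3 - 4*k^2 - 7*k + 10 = (k + 2)*(k^2 - 6*k + 5) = (k - 5)*(k + 2)*(k - 1)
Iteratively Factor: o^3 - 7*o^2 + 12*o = (o - 3)*(o^2 - 4*o) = o*(o - 3)*(o - 4)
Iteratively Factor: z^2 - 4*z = (z - 4)*(z)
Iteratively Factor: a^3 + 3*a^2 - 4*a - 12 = (a + 2)*(a^2 + a - 6) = (a + 2)*(a + 3)*(a - 2)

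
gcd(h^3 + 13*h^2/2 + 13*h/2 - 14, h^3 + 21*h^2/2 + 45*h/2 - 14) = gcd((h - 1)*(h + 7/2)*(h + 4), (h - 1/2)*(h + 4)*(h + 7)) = h + 4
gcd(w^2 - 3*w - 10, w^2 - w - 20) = w - 5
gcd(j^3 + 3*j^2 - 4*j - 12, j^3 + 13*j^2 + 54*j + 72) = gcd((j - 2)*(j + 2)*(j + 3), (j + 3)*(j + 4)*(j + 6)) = j + 3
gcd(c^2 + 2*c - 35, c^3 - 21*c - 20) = c - 5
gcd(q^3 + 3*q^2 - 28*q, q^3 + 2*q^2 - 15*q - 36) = q - 4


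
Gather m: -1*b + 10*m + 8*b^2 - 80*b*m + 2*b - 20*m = 8*b^2 + b + m*(-80*b - 10)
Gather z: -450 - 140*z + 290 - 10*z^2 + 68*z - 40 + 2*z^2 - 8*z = -8*z^2 - 80*z - 200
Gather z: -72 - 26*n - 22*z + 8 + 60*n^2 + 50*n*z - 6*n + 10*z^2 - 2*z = 60*n^2 - 32*n + 10*z^2 + z*(50*n - 24) - 64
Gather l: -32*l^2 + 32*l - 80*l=-32*l^2 - 48*l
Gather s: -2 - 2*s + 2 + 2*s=0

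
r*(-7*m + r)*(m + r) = -7*m^2*r - 6*m*r^2 + r^3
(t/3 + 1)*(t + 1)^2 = t^3/3 + 5*t^2/3 + 7*t/3 + 1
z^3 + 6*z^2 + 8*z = z*(z + 2)*(z + 4)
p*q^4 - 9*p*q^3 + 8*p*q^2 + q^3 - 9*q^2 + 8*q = q*(q - 8)*(q - 1)*(p*q + 1)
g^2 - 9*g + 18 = (g - 6)*(g - 3)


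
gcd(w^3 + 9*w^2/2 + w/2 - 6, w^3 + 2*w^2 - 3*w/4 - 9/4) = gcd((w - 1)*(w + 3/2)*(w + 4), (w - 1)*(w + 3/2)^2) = w^2 + w/2 - 3/2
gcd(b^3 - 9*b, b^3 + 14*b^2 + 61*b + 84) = b + 3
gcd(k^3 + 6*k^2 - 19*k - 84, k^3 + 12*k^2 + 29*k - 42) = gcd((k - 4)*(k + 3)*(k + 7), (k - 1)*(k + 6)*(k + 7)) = k + 7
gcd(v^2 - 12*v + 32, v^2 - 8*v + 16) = v - 4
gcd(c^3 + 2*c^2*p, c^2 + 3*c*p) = c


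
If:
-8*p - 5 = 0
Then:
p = -5/8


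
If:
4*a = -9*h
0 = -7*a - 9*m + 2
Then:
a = 2/7 - 9*m/7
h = 4*m/7 - 8/63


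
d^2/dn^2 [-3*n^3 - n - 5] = -18*n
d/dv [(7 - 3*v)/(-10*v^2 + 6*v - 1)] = (-30*v^2 + 140*v - 39)/(100*v^4 - 120*v^3 + 56*v^2 - 12*v + 1)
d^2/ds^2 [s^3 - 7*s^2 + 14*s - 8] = 6*s - 14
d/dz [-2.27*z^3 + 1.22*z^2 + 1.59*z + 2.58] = -6.81*z^2 + 2.44*z + 1.59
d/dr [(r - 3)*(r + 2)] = 2*r - 1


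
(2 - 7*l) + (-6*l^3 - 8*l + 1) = -6*l^3 - 15*l + 3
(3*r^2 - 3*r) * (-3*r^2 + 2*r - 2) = -9*r^4 + 15*r^3 - 12*r^2 + 6*r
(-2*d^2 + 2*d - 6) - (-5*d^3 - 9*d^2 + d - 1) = 5*d^3 + 7*d^2 + d - 5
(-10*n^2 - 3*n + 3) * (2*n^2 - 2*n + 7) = -20*n^4 + 14*n^3 - 58*n^2 - 27*n + 21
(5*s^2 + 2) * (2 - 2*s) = -10*s^3 + 10*s^2 - 4*s + 4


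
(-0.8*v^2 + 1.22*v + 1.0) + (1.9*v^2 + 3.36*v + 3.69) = 1.1*v^2 + 4.58*v + 4.69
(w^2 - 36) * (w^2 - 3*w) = w^4 - 3*w^3 - 36*w^2 + 108*w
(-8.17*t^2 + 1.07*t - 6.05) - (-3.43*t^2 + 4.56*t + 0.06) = -4.74*t^2 - 3.49*t - 6.11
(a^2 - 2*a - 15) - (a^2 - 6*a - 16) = 4*a + 1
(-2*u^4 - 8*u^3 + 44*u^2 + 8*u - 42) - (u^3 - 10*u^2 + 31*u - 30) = -2*u^4 - 9*u^3 + 54*u^2 - 23*u - 12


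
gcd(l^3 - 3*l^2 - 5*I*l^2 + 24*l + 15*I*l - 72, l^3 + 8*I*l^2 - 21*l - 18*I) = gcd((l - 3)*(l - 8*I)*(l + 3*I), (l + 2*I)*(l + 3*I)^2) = l + 3*I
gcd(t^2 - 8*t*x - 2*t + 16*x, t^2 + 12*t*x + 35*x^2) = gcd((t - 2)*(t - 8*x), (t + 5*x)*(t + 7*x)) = 1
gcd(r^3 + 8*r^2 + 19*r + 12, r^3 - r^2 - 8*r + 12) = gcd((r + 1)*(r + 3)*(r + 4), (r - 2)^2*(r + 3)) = r + 3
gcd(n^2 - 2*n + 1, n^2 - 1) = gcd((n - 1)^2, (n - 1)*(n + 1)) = n - 1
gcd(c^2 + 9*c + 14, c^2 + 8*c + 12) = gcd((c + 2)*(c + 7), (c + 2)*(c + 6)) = c + 2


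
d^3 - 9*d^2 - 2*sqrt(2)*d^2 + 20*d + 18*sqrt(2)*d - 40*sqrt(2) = (d - 5)*(d - 4)*(d - 2*sqrt(2))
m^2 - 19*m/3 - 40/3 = (m - 8)*(m + 5/3)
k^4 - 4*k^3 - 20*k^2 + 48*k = k*(k - 6)*(k - 2)*(k + 4)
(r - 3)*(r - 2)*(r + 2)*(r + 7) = r^4 + 4*r^3 - 25*r^2 - 16*r + 84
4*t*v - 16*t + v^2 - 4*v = (4*t + v)*(v - 4)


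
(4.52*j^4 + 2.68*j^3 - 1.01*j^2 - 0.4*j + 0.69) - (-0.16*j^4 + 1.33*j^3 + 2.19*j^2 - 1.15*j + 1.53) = 4.68*j^4 + 1.35*j^3 - 3.2*j^2 + 0.75*j - 0.84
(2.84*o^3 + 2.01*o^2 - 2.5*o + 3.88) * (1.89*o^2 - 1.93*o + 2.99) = 5.3676*o^5 - 1.6823*o^4 - 0.112699999999999*o^3 + 18.1681*o^2 - 14.9634*o + 11.6012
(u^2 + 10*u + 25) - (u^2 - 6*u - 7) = 16*u + 32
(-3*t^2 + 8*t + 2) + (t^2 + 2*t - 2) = -2*t^2 + 10*t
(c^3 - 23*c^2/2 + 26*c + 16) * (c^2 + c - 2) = c^5 - 21*c^4/2 + 25*c^3/2 + 65*c^2 - 36*c - 32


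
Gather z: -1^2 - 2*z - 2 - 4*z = -6*z - 3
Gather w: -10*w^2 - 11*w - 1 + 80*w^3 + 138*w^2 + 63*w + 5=80*w^3 + 128*w^2 + 52*w + 4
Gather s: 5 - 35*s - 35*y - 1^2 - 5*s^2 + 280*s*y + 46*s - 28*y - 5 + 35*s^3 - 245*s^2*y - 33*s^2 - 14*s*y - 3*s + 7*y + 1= 35*s^3 + s^2*(-245*y - 38) + s*(266*y + 8) - 56*y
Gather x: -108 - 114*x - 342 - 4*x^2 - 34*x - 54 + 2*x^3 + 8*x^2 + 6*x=2*x^3 + 4*x^2 - 142*x - 504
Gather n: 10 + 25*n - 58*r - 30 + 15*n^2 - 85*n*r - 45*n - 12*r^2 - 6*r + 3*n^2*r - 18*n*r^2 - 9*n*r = n^2*(3*r + 15) + n*(-18*r^2 - 94*r - 20) - 12*r^2 - 64*r - 20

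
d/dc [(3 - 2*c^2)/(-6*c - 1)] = 2*(6*c^2 + 2*c + 9)/(36*c^2 + 12*c + 1)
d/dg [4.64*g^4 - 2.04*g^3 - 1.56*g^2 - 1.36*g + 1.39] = 18.56*g^3 - 6.12*g^2 - 3.12*g - 1.36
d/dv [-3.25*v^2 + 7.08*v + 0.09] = 7.08 - 6.5*v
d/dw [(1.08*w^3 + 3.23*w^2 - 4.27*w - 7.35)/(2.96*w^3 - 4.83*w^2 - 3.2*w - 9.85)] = (1.77635683940025e-15*w^5 - 14.7772*w^4 + 18.3664*w^3 + 2.39389999999998*w^2 - 134.632*w + 18.5395)/(8.7616*w^6 - 28.5936*w^5 + 4.3849*w^4 - 27.4*w^3 + 105.391*w^2 + 63.04*w + 97.0225)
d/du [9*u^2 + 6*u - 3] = 18*u + 6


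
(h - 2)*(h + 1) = h^2 - h - 2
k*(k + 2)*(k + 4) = k^3 + 6*k^2 + 8*k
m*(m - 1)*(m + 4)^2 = m^4 + 7*m^3 + 8*m^2 - 16*m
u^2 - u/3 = u*(u - 1/3)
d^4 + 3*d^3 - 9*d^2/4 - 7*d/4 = d*(d - 1)*(d + 1/2)*(d + 7/2)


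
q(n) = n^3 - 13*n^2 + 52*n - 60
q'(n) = 3*n^2 - 26*n + 52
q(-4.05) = -550.26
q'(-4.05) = 206.51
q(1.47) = -8.48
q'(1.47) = 20.26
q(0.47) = -38.33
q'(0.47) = 40.44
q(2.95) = 5.94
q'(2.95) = 1.41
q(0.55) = -35.17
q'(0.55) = 38.61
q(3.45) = 5.73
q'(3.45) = -1.99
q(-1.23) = -145.49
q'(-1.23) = 88.52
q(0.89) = -23.31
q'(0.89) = 31.24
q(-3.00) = -360.00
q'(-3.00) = 157.00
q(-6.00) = -1056.00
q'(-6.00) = 316.00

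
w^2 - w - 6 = (w - 3)*(w + 2)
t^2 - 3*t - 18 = (t - 6)*(t + 3)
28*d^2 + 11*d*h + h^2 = (4*d + h)*(7*d + h)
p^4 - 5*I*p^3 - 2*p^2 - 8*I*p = p*(p - 4*I)*(p - 2*I)*(p + I)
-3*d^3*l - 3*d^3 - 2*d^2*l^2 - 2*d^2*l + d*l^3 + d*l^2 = (-3*d + l)*(d + l)*(d*l + d)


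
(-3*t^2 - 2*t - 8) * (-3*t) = 9*t^3 + 6*t^2 + 24*t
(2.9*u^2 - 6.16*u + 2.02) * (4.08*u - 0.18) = 11.832*u^3 - 25.6548*u^2 + 9.3504*u - 0.3636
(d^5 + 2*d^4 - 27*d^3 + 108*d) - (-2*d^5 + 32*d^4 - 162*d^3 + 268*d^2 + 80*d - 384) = 3*d^5 - 30*d^4 + 135*d^3 - 268*d^2 + 28*d + 384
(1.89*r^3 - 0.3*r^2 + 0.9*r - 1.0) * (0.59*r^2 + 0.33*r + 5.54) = 1.1151*r^5 + 0.4467*r^4 + 10.9026*r^3 - 1.955*r^2 + 4.656*r - 5.54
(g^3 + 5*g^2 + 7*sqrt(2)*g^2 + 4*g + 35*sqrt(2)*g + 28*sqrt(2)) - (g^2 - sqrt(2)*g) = g^3 + 4*g^2 + 7*sqrt(2)*g^2 + 4*g + 36*sqrt(2)*g + 28*sqrt(2)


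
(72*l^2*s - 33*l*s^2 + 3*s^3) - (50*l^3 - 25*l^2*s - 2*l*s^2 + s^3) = -50*l^3 + 97*l^2*s - 31*l*s^2 + 2*s^3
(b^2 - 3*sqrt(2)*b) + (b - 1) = b^2 - 3*sqrt(2)*b + b - 1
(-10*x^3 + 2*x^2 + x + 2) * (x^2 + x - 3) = -10*x^5 - 8*x^4 + 33*x^3 - 3*x^2 - x - 6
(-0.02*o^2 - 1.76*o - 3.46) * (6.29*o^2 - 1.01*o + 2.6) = -0.1258*o^4 - 11.0502*o^3 - 20.0378*o^2 - 1.0814*o - 8.996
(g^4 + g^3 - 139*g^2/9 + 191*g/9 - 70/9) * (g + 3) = g^5 + 4*g^4 - 112*g^3/9 - 226*g^2/9 + 503*g/9 - 70/3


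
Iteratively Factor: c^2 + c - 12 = (c + 4)*(c - 3)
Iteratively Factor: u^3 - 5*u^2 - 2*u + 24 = (u - 3)*(u^2 - 2*u - 8) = (u - 3)*(u + 2)*(u - 4)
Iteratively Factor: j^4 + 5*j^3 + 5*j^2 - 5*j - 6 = (j + 1)*(j^3 + 4*j^2 + j - 6) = (j + 1)*(j + 3)*(j^2 + j - 2) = (j - 1)*(j + 1)*(j + 3)*(j + 2)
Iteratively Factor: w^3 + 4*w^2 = (w + 4)*(w^2) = w*(w + 4)*(w)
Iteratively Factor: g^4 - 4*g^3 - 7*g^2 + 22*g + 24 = (g + 2)*(g^3 - 6*g^2 + 5*g + 12) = (g + 1)*(g + 2)*(g^2 - 7*g + 12) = (g - 3)*(g + 1)*(g + 2)*(g - 4)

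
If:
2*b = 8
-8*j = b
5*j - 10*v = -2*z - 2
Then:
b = 4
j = -1/2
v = z/5 - 1/20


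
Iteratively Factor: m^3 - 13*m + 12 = (m + 4)*(m^2 - 4*m + 3) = (m - 3)*(m + 4)*(m - 1)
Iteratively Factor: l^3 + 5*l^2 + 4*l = (l)*(l^2 + 5*l + 4) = l*(l + 1)*(l + 4)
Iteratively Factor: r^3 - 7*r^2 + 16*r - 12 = (r - 2)*(r^2 - 5*r + 6) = (r - 2)^2*(r - 3)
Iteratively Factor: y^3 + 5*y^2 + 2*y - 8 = (y + 2)*(y^2 + 3*y - 4) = (y + 2)*(y + 4)*(y - 1)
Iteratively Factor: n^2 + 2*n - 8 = (n - 2)*(n + 4)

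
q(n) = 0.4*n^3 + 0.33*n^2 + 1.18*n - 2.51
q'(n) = 1.2*n^2 + 0.66*n + 1.18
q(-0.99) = -3.74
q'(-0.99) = 1.70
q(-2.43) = -9.17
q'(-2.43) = 6.66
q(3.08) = 15.94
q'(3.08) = 14.60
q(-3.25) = -16.59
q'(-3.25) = 11.71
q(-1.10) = -3.94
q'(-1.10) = 1.91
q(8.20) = 249.90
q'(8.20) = 87.28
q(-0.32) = -2.87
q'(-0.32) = 1.09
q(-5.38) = -61.60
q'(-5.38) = 32.36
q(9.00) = 326.44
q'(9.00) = 104.32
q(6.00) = 102.85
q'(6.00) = 48.34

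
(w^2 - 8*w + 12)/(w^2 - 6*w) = (w - 2)/w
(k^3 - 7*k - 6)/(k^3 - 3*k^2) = 1 + 3/k + 2/k^2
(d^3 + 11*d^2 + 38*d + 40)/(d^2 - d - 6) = (d^2 + 9*d + 20)/(d - 3)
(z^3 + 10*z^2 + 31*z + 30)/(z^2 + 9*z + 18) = (z^2 + 7*z + 10)/(z + 6)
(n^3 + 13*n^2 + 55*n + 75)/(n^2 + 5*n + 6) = (n^2 + 10*n + 25)/(n + 2)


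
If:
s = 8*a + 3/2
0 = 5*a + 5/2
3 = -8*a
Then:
No Solution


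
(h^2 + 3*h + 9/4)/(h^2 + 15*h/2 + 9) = (h + 3/2)/(h + 6)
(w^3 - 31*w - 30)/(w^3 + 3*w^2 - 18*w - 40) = (w^2 - 5*w - 6)/(w^2 - 2*w - 8)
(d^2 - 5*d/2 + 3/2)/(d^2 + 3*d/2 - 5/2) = (2*d - 3)/(2*d + 5)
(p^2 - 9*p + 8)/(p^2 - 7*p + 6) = (p - 8)/(p - 6)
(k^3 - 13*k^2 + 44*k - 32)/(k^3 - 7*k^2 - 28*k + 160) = (k - 1)/(k + 5)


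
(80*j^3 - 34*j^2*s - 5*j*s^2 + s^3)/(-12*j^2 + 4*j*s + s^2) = (-40*j^2 - 3*j*s + s^2)/(6*j + s)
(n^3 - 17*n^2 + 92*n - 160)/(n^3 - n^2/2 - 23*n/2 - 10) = 2*(n^2 - 13*n + 40)/(2*n^2 + 7*n + 5)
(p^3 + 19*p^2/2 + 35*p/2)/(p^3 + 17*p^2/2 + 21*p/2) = (2*p + 5)/(2*p + 3)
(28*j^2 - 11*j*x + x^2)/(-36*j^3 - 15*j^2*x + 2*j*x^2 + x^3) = (-7*j + x)/(9*j^2 + 6*j*x + x^2)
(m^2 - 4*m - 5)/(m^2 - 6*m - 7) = (m - 5)/(m - 7)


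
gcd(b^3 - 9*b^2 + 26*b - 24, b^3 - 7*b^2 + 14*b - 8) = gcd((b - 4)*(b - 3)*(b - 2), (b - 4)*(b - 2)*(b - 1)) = b^2 - 6*b + 8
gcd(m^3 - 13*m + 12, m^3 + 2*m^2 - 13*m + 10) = m - 1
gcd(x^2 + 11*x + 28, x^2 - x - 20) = x + 4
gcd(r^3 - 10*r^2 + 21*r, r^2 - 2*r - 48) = 1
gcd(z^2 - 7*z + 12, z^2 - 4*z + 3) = z - 3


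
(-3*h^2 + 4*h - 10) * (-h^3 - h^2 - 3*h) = 3*h^5 - h^4 + 15*h^3 - 2*h^2 + 30*h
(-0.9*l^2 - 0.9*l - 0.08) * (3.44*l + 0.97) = -3.096*l^3 - 3.969*l^2 - 1.1482*l - 0.0776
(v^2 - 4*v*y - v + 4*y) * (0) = 0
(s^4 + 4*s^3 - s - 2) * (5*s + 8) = 5*s^5 + 28*s^4 + 32*s^3 - 5*s^2 - 18*s - 16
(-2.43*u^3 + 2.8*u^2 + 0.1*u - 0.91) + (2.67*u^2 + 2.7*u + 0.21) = -2.43*u^3 + 5.47*u^2 + 2.8*u - 0.7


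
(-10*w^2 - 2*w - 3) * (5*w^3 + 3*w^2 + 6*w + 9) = -50*w^5 - 40*w^4 - 81*w^3 - 111*w^2 - 36*w - 27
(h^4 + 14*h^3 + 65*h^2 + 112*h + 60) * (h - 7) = h^5 + 7*h^4 - 33*h^3 - 343*h^2 - 724*h - 420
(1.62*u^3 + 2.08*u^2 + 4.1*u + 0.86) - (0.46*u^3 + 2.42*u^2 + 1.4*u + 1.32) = 1.16*u^3 - 0.34*u^2 + 2.7*u - 0.46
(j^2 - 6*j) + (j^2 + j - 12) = 2*j^2 - 5*j - 12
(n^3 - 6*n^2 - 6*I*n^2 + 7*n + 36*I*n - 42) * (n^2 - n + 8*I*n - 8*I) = n^5 - 7*n^4 + 2*I*n^4 + 61*n^3 - 14*I*n^3 - 385*n^2 + 68*I*n^2 + 330*n - 392*I*n + 336*I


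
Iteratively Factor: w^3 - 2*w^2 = (w)*(w^2 - 2*w) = w*(w - 2)*(w)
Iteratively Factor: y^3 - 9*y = (y)*(y^2 - 9) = y*(y - 3)*(y + 3)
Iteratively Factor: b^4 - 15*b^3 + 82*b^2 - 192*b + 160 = (b - 2)*(b^3 - 13*b^2 + 56*b - 80) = (b - 5)*(b - 2)*(b^2 - 8*b + 16) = (b - 5)*(b - 4)*(b - 2)*(b - 4)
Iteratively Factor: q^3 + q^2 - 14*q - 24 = (q - 4)*(q^2 + 5*q + 6) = (q - 4)*(q + 2)*(q + 3)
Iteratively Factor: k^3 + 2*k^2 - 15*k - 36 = (k + 3)*(k^2 - k - 12) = (k + 3)^2*(k - 4)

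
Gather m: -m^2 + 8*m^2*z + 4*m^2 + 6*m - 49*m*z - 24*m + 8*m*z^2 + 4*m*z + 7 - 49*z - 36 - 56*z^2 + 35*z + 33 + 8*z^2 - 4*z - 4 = m^2*(8*z + 3) + m*(8*z^2 - 45*z - 18) - 48*z^2 - 18*z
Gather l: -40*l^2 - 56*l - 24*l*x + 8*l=-40*l^2 + l*(-24*x - 48)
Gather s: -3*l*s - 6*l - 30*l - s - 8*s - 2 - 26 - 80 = -36*l + s*(-3*l - 9) - 108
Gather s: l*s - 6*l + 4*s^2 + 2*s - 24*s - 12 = -6*l + 4*s^2 + s*(l - 22) - 12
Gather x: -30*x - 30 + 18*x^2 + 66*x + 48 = 18*x^2 + 36*x + 18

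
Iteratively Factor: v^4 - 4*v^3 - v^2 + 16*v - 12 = (v - 2)*(v^3 - 2*v^2 - 5*v + 6) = (v - 3)*(v - 2)*(v^2 + v - 2) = (v - 3)*(v - 2)*(v + 2)*(v - 1)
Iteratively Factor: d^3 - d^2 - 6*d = (d)*(d^2 - d - 6) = d*(d + 2)*(d - 3)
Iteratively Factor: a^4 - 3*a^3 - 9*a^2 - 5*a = (a - 5)*(a^3 + 2*a^2 + a) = a*(a - 5)*(a^2 + 2*a + 1) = a*(a - 5)*(a + 1)*(a + 1)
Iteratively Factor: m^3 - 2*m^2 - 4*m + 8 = (m + 2)*(m^2 - 4*m + 4) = (m - 2)*(m + 2)*(m - 2)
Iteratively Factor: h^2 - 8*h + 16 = (h - 4)*(h - 4)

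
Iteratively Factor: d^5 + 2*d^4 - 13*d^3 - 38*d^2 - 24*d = (d + 2)*(d^4 - 13*d^2 - 12*d) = d*(d + 2)*(d^3 - 13*d - 12) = d*(d - 4)*(d + 2)*(d^2 + 4*d + 3) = d*(d - 4)*(d + 2)*(d + 3)*(d + 1)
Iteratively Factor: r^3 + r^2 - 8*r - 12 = (r + 2)*(r^2 - r - 6) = (r + 2)^2*(r - 3)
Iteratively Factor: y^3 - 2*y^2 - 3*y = (y + 1)*(y^2 - 3*y) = (y - 3)*(y + 1)*(y)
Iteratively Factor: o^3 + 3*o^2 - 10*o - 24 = (o - 3)*(o^2 + 6*o + 8) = (o - 3)*(o + 4)*(o + 2)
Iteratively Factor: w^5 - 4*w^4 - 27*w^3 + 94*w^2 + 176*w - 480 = (w + 3)*(w^4 - 7*w^3 - 6*w^2 + 112*w - 160) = (w + 3)*(w + 4)*(w^3 - 11*w^2 + 38*w - 40) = (w - 4)*(w + 3)*(w + 4)*(w^2 - 7*w + 10) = (w - 4)*(w - 2)*(w + 3)*(w + 4)*(w - 5)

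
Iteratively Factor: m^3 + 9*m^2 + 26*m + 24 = (m + 4)*(m^2 + 5*m + 6) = (m + 2)*(m + 4)*(m + 3)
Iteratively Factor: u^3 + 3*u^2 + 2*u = (u)*(u^2 + 3*u + 2) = u*(u + 1)*(u + 2)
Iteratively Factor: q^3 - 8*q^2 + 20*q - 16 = (q - 2)*(q^2 - 6*q + 8) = (q - 2)^2*(q - 4)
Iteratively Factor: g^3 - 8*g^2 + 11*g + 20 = (g + 1)*(g^2 - 9*g + 20) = (g - 5)*(g + 1)*(g - 4)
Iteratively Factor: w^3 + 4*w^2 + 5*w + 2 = (w + 1)*(w^2 + 3*w + 2) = (w + 1)*(w + 2)*(w + 1)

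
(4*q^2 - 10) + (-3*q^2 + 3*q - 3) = q^2 + 3*q - 13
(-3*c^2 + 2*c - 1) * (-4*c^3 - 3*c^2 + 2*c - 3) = 12*c^5 + c^4 - 8*c^3 + 16*c^2 - 8*c + 3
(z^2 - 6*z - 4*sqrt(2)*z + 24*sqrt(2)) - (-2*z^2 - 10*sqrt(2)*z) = 3*z^2 - 6*z + 6*sqrt(2)*z + 24*sqrt(2)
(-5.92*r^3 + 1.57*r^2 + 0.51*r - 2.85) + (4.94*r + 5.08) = -5.92*r^3 + 1.57*r^2 + 5.45*r + 2.23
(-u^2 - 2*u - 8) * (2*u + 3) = -2*u^3 - 7*u^2 - 22*u - 24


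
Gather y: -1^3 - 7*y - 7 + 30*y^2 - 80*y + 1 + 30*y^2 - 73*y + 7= 60*y^2 - 160*y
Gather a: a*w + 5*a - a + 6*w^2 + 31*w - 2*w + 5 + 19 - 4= a*(w + 4) + 6*w^2 + 29*w + 20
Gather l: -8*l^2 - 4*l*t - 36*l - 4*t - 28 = -8*l^2 + l*(-4*t - 36) - 4*t - 28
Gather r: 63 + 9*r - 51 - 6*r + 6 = 3*r + 18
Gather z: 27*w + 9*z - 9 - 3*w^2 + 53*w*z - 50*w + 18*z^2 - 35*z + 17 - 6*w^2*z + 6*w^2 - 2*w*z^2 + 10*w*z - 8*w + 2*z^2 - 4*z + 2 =3*w^2 - 31*w + z^2*(20 - 2*w) + z*(-6*w^2 + 63*w - 30) + 10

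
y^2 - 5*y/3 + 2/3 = (y - 1)*(y - 2/3)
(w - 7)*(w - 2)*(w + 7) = w^3 - 2*w^2 - 49*w + 98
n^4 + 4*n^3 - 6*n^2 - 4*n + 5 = (n - 1)^2*(n + 1)*(n + 5)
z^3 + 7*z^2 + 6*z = z*(z + 1)*(z + 6)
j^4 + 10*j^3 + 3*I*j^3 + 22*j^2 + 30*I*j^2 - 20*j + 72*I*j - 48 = (j + 4)*(j + 6)*(j + I)*(j + 2*I)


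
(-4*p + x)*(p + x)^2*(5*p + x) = -20*p^4 - 39*p^3*x - 17*p^2*x^2 + 3*p*x^3 + x^4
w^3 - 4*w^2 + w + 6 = (w - 3)*(w - 2)*(w + 1)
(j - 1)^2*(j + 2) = j^3 - 3*j + 2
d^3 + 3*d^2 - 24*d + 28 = (d - 2)^2*(d + 7)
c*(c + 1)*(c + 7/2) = c^3 + 9*c^2/2 + 7*c/2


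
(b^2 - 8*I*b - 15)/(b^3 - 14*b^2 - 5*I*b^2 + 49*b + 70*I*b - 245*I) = (b - 3*I)/(b^2 - 14*b + 49)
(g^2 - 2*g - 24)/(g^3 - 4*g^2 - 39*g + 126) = (g^2 - 2*g - 24)/(g^3 - 4*g^2 - 39*g + 126)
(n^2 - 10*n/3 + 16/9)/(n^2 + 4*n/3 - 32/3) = (n - 2/3)/(n + 4)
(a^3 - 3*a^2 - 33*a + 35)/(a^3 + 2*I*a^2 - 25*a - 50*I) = (a^2 - 8*a + 7)/(a^2 + a*(-5 + 2*I) - 10*I)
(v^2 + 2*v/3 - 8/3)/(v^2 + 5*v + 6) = (v - 4/3)/(v + 3)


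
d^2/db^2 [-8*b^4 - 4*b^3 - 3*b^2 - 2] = -96*b^2 - 24*b - 6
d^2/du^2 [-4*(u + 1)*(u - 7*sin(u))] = -28*(u + 1)*sin(u) + 56*cos(u) - 8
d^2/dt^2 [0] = 0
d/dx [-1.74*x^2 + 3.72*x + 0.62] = 3.72 - 3.48*x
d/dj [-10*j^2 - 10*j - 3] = -20*j - 10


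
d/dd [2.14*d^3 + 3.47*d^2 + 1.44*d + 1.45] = 6.42*d^2 + 6.94*d + 1.44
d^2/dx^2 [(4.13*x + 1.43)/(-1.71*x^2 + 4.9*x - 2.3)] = (-(3.42*x - 4.9)*(4.13*x + 1.43)*(6.84*x - 9.8) + (42.3738*x - 35.5834)*(1.71*x^2 - 4.9*x + 2.3))/(1.71*x^2 - 4.9*x + 2.3)^3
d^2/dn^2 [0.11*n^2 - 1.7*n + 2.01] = 0.220000000000000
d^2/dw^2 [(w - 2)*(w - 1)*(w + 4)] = 6*w + 2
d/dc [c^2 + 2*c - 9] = 2*c + 2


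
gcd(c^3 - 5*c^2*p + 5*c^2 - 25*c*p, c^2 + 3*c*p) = c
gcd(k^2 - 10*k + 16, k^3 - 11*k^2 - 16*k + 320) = k - 8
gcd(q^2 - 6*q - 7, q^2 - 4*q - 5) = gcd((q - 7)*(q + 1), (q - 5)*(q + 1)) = q + 1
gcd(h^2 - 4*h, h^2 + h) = h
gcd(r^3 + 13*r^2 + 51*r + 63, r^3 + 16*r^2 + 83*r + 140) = r + 7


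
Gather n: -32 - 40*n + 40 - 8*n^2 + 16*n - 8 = -8*n^2 - 24*n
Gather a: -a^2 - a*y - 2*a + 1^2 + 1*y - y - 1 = -a^2 + a*(-y - 2)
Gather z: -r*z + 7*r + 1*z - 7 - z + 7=-r*z + 7*r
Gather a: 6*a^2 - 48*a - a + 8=6*a^2 - 49*a + 8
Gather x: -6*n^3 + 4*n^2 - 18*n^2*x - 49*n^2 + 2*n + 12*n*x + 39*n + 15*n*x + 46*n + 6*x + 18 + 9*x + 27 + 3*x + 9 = -6*n^3 - 45*n^2 + 87*n + x*(-18*n^2 + 27*n + 18) + 54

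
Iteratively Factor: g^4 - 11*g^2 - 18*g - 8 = (g + 1)*(g^3 - g^2 - 10*g - 8) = (g + 1)^2*(g^2 - 2*g - 8) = (g + 1)^2*(g + 2)*(g - 4)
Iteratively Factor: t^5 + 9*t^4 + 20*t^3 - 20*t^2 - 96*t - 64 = (t + 4)*(t^4 + 5*t^3 - 20*t - 16) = (t + 1)*(t + 4)*(t^3 + 4*t^2 - 4*t - 16) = (t + 1)*(t + 4)^2*(t^2 - 4) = (t - 2)*(t + 1)*(t + 4)^2*(t + 2)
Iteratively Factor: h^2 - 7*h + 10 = (h - 2)*(h - 5)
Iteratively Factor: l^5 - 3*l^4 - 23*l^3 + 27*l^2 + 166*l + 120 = (l - 4)*(l^4 + l^3 - 19*l^2 - 49*l - 30) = (l - 5)*(l - 4)*(l^3 + 6*l^2 + 11*l + 6) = (l - 5)*(l - 4)*(l + 3)*(l^2 + 3*l + 2) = (l - 5)*(l - 4)*(l + 1)*(l + 3)*(l + 2)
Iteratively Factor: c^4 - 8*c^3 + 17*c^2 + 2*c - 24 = (c + 1)*(c^3 - 9*c^2 + 26*c - 24) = (c - 3)*(c + 1)*(c^2 - 6*c + 8) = (c - 3)*(c - 2)*(c + 1)*(c - 4)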